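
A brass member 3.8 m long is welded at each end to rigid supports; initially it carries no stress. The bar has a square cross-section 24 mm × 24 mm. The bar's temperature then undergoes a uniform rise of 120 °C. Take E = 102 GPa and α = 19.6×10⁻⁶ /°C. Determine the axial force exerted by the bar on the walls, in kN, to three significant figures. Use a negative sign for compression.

Free thermal expansion αLΔT = 19.6e-6 · 3800 · 120 = 8.938 mm.
The walls impose strain ε = −(8.938)/3800 = -2.3520e-03; σ = Eε = 102000 · -2.3520e-03 = -239.9 MPa.
Wall reaction R = σ·A = -239.9·576 = -138200 N = -138.2 kN.

-138 kN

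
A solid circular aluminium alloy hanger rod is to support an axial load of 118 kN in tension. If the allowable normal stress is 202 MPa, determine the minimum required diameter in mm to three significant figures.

27.3 mm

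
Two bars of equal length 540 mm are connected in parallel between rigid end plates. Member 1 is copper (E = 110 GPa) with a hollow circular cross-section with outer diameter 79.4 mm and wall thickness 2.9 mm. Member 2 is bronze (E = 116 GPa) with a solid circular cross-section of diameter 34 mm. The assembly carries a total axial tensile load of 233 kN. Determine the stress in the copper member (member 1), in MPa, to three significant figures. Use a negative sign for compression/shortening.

141 MPa

A_1 = 697 mm².
A_2 = 907.9 mm².
Equal strain + equilibrium ⇒ each member carries load in proportion to AE: A₁E₁ = 76670000 N, A₂E₂ = 105300000 N, ΣAE = 182000000 N.
σ₁ = P·E₁/ΣAE = 233000·110000/182000000 = 140.8 MPa.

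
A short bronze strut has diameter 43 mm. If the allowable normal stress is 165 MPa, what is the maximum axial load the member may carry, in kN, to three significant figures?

240 kN

A = 1452 mm².
P_max = σ_allow · A = 165 · 1452 = 239600 N = 239.6 kN.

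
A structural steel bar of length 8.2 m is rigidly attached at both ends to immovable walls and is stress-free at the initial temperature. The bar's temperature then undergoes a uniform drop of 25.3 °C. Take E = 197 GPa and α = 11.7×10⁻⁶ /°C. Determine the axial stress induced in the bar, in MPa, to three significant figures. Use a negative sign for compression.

58.3 MPa

Free thermal expansion αLΔT = 11.7e-6 · 8200 · -25.3 = -2.427 mm.
The walls impose strain ε = −(-2.427)/8200 = 2.9601e-04; σ = Eε = 197000 · 2.9601e-04 = 58.31 MPa.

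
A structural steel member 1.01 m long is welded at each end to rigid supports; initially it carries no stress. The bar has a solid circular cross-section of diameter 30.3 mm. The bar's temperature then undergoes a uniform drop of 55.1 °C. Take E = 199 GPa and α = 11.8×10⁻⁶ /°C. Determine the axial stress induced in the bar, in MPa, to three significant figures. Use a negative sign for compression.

129 MPa

Free thermal expansion αLΔT = 11.8e-6 · 1010 · -55.1 = -0.6567 mm.
The walls impose strain ε = −(-0.6567)/1010 = 6.5018e-04; σ = Eε = 199000 · 6.5018e-04 = 129.4 MPa.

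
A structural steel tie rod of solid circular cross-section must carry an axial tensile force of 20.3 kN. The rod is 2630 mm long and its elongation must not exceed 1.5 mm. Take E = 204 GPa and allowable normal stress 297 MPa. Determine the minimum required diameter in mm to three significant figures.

14.9 mm

Required area A ≥ P/σ_allow = 20300/297 = 68.35 mm².
For a solid circular section, d ≥ √(4A/π) = 9.329 mm.
Elongation limit: A ≥ PL/(Eδ_allow) = 20300·2630/(204000·1.5) = 174.5 mm² ⇒ d ≥ 14.9 mm.
The elongation limit governs.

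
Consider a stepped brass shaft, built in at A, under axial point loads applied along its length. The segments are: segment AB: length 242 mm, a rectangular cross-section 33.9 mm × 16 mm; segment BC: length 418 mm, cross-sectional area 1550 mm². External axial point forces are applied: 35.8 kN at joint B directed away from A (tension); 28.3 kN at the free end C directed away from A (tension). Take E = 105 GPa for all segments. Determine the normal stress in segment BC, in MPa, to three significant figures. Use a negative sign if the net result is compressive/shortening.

18.3 MPa

Internal axial forces (sectioning from the free end, tension +): N_BC = 28.3 kN, N_AB = 64.1 kN.
σ_BC = N_BC/A_BC = 28300/1550 = 18.26 MPa.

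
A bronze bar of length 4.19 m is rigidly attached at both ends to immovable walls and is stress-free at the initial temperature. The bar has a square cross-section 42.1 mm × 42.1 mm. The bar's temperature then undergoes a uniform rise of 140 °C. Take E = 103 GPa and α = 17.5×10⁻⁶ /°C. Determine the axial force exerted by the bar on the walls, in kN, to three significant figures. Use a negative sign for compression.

-447 kN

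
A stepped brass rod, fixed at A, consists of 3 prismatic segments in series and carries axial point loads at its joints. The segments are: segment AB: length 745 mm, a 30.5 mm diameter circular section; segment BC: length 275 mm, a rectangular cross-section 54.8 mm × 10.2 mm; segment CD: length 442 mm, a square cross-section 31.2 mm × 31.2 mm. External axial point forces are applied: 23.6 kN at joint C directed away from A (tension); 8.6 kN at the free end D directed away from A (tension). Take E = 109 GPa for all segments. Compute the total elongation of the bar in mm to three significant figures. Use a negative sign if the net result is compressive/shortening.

0.482 mm

Internal axial forces (sectioning from the free end, tension +): N_CD = 8.6 kN, N_BC = 32.2 kN, N_AB = 32.2 kN.
A_AB = 730.6 mm².
A_BC = 559 mm².
A_CD = 973.4 mm².
δ_AB = 32200·745/(730.6·109000) = 0.3012 mm
δ_BC = 32200·275/(559·109000) = 0.1453 mm
δ_CD = 8600·442/(973.4·109000) = 0.03582 mm
δ = Σδ_i = 0.4824 mm.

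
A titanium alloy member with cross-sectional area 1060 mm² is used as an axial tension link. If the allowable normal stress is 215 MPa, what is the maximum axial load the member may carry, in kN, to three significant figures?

P_max = σ_allow · A = 215 · 1060 = 227900 N = 227.9 kN.

228 kN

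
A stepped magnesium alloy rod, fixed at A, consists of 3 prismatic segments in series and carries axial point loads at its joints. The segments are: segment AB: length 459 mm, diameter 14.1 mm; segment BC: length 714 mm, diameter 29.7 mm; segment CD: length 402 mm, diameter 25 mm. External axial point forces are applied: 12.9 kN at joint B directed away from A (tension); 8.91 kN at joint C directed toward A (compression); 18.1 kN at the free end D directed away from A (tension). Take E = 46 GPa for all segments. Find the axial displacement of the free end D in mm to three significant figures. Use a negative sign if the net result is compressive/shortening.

Internal axial forces (sectioning from the free end, tension +): N_CD = 18.1 kN, N_BC = 9.19 kN, N_AB = 22.09 kN.
A_AB = 156.1 mm².
A_BC = 692.8 mm².
A_CD = 490.9 mm².
δ_AB = 22090·459/(156.1·46000) = 1.412 mm
δ_BC = 9190·714/(692.8·46000) = 0.2059 mm
δ_CD = 18100·402/(490.9·46000) = 0.3222 mm
δ = Σδ_i = 1.94 mm.

1.94 mm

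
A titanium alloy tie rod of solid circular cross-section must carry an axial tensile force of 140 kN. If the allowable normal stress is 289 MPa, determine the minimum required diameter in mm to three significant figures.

Required area A ≥ P/σ_allow = 140000/289 = 484.4 mm².
For a solid circular section, d ≥ √(4A/π) = 24.84 mm.

24.8 mm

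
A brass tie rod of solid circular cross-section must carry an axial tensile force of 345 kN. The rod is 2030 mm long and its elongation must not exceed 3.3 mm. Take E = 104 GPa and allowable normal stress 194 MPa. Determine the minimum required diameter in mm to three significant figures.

51.0 mm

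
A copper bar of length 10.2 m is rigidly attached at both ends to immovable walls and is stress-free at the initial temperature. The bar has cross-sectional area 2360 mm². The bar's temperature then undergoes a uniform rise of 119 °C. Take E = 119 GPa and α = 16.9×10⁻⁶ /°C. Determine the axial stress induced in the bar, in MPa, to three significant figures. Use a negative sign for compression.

Free thermal expansion αLΔT = 16.9e-6 · 10200 · 119 = 20.51 mm.
The walls impose strain ε = −(20.51)/10200 = -2.0111e-03; σ = Eε = 119000 · -2.0111e-03 = -239.3 MPa.

-239 MPa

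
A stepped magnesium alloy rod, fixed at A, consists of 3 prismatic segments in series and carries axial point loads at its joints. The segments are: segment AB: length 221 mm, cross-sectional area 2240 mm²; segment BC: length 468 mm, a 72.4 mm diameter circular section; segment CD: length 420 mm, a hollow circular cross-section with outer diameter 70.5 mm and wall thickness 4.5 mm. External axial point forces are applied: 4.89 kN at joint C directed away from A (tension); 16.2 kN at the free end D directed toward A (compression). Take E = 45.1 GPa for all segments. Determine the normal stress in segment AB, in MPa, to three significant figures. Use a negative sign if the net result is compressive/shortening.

Internal axial forces (sectioning from the free end, tension +): N_CD = -16.2 kN, N_BC = -11.31 kN, N_AB = -11.31 kN.
σ_AB = N_AB/A_AB = -11310/2240 = -5.049 MPa.

-5.05 MPa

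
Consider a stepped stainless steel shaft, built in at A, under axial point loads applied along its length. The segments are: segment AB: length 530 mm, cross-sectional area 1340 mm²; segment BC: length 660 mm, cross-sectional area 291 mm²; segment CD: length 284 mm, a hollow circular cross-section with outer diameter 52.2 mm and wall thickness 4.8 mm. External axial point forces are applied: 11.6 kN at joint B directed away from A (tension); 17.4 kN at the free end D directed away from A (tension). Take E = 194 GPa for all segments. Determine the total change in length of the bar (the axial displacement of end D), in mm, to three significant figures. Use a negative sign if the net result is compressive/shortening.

0.298 mm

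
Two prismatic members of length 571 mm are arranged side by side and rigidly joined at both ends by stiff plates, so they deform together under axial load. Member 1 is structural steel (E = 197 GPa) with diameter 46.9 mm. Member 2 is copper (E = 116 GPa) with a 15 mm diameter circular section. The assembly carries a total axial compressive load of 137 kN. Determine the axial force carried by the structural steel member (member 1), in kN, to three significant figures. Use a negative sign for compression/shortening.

A_1 = 1728 mm².
A_2 = 176.7 mm².
Equal strain + equilibrium ⇒ each member carries load in proportion to AE: A₁E₁ = 340300000 N, A₂E₂ = 20500000 N, ΣAE = 360800000 N.
F₁ = P·A₁E₁/ΣAE = -137000·340300000/360800000 = -129200 N.

-129 kN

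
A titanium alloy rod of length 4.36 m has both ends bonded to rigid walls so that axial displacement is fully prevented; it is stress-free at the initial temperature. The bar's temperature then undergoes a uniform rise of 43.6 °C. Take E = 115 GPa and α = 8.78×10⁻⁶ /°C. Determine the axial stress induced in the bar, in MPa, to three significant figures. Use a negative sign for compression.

-44.0 MPa

Free thermal expansion αLΔT = 8.78e-6 · 4360 · 43.6 = 1.669 mm.
The walls impose strain ε = −(1.669)/4360 = -3.8281e-04; σ = Eε = 115000 · -3.8281e-04 = -44.02 MPa.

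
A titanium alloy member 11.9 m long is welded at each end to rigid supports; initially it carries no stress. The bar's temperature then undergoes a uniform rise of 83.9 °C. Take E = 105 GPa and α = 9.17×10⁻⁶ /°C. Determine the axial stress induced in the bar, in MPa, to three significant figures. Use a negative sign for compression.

-80.8 MPa

Free thermal expansion αLΔT = 9.17e-6 · 11900 · 83.9 = 9.155 mm.
The walls impose strain ε = −(9.155)/11900 = -7.6936e-04; σ = Eε = 105000 · -7.6936e-04 = -80.78 MPa.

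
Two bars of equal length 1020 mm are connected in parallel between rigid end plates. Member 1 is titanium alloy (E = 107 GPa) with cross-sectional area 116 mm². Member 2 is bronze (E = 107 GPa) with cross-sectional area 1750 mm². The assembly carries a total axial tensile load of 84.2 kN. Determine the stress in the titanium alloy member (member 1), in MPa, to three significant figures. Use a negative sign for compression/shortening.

45.1 MPa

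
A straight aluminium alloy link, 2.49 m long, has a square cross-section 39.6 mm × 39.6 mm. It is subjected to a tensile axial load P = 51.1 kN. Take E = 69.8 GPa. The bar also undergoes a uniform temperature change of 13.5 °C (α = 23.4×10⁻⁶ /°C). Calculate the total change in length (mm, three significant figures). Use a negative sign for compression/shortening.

A = 1568 mm².
δ_mech = NL/(AE) = 51100·2490/(1568·69800) = 1.162 mm.
δ_thermal = αLΔT = 23.4e-6·2490·13.5 = 0.7866 mm.
δ = δ_mech + δ_thermal = 1.949 mm.

1.95 mm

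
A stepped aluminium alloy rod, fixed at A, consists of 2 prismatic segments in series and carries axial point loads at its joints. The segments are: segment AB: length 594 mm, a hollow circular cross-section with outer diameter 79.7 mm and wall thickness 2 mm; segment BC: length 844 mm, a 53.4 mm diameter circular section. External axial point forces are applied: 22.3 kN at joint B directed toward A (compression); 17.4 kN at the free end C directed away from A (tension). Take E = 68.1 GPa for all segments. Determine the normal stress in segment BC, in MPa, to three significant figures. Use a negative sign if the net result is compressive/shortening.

Internal axial forces (sectioning from the free end, tension +): N_BC = 17.4 kN, N_AB = -4.9 kN.
A_BC = 2240 mm².
σ_BC = N_BC/A_BC = 17400/2240 = 7.769 MPa.

7.77 MPa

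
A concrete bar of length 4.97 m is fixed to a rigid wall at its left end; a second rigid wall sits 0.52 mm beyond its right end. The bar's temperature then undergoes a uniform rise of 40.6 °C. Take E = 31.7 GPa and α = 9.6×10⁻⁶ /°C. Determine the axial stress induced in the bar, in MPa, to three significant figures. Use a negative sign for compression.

Free thermal expansion αLΔT = 9.6e-6 · 4970 · 40.6 = 1.937 mm.
The walls engage after the gap closes; constrained expansion = 1.937 − 0.52 = 1.417 mm.
The walls impose strain ε = −(1.417)/4970 = -2.8513e-04; σ = Eε = 31700 · -2.8513e-04 = -9.039 MPa.

-9.04 MPa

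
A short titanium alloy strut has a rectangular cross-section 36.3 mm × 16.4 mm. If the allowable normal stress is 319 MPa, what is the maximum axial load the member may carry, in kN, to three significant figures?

A = 595.3 mm².
P_max = σ_allow · A = 319 · 595.3 = 189900 N = 189.9 kN.

190 kN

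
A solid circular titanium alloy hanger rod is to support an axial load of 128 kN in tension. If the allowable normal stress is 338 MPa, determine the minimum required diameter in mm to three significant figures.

22.0 mm

Required area A ≥ P/σ_allow = 128000/338 = 378.7 mm².
For a solid circular section, d ≥ √(4A/π) = 21.96 mm.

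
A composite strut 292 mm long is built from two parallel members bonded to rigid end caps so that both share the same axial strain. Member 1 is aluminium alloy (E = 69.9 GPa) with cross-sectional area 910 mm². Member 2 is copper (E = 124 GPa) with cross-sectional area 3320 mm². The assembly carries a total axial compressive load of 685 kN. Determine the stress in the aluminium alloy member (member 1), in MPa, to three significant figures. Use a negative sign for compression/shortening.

-101 MPa

Equal strain + equilibrium ⇒ each member carries load in proportion to AE: A₁E₁ = 63610000 N, A₂E₂ = 411700000 N, ΣAE = 475300000 N.
σ₁ = P·E₁/ΣAE = -685000·69900/475300000 = -100.7 MPa.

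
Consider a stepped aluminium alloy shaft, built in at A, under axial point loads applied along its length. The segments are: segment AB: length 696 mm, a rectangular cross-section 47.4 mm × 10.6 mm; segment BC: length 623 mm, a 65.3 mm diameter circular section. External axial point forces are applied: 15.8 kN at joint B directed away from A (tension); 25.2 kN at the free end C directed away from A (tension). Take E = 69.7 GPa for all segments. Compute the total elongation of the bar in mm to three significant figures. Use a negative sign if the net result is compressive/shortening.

Internal axial forces (sectioning from the free end, tension +): N_BC = 25.2 kN, N_AB = 41 kN.
A_AB = 502.4 mm².
A_BC = 3349 mm².
δ_AB = 41000·696/(502.4·69700) = 0.8148 mm
δ_BC = 25200·623/(3349·69700) = 0.06726 mm
δ = Σδ_i = 0.8821 mm.

0.882 mm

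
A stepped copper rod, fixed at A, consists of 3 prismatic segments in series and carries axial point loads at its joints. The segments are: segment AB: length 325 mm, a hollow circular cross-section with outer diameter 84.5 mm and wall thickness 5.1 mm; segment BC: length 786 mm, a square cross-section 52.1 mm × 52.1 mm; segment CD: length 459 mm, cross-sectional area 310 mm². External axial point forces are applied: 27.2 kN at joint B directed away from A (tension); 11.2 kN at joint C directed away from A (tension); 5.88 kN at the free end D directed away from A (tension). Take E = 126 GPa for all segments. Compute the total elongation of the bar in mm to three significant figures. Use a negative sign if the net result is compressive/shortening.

Internal axial forces (sectioning from the free end, tension +): N_CD = 5.88 kN, N_BC = 17.08 kN, N_AB = 44.28 kN.
A_AB = 1272 mm².
A_BC = 2714 mm².
δ_AB = 44280·325/(1272·126000) = 0.08978 mm
δ_BC = 17080·786/(2714·126000) = 0.03925 mm
δ_CD = 5880·459/(310·126000) = 0.0691 mm
δ = Σδ_i = 0.1981 mm.

0.198 mm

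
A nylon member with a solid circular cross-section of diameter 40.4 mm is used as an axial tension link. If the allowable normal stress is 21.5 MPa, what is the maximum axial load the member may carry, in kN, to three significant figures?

A = 1282 mm².
P_max = σ_allow · A = 21.5 · 1282 = 27560 N = 27.56 kN.

27.6 kN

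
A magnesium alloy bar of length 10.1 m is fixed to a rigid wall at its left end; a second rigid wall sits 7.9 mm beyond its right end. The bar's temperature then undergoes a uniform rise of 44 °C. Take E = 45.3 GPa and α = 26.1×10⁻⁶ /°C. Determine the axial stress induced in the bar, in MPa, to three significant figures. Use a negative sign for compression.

Free thermal expansion αLΔT = 26.1e-6 · 10100 · 44 = 11.6 mm.
The walls engage after the gap closes; constrained expansion = 11.6 − 7.9 = 3.699 mm.
The walls impose strain ε = −(3.699)/10100 = -3.6622e-04; σ = Eε = 45300 · -3.6622e-04 = -16.59 MPa.

-16.6 MPa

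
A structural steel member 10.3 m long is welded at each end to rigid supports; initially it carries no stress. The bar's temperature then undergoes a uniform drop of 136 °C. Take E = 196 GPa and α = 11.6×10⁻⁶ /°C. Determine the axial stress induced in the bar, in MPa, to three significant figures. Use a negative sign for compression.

309 MPa

Free thermal expansion αLΔT = 11.6e-6 · 10300 · -136 = -16.25 mm.
The walls impose strain ε = −(-16.25)/10300 = 1.5776e-03; σ = Eε = 196000 · 1.5776e-03 = 309.2 MPa.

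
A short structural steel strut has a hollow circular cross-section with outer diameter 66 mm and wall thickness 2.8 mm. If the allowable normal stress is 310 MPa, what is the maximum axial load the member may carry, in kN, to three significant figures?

A = 555.9 mm².
P_max = σ_allow · A = 310 · 555.9 = 172300 N = 172.3 kN.

172 kN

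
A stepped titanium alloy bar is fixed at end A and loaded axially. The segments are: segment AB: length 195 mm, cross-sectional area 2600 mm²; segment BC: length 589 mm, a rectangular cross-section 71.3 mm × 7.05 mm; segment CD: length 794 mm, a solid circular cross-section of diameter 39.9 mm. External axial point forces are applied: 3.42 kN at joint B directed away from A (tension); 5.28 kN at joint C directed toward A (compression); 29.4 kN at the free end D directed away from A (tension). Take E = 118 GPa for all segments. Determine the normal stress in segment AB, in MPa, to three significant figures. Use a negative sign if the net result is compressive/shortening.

Internal axial forces (sectioning from the free end, tension +): N_CD = 29.4 kN, N_BC = 24.12 kN, N_AB = 27.54 kN.
σ_AB = N_AB/A_AB = 27540/2600 = 10.59 MPa.

10.6 MPa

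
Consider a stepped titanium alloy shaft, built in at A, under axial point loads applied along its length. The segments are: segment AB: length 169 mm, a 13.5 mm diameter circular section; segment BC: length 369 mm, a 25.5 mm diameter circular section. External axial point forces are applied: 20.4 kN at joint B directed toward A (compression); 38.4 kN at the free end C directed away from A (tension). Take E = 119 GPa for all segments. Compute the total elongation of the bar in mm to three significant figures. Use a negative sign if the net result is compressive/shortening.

Internal axial forces (sectioning from the free end, tension +): N_BC = 38.4 kN, N_AB = 18 kN.
A_AB = 143.1 mm².
A_BC = 510.7 mm².
δ_AB = 18000·169/(143.1·119000) = 0.1786 mm
δ_BC = 38400·369/(510.7·119000) = 0.2332 mm
δ = Σδ_i = 0.4117 mm.

0.412 mm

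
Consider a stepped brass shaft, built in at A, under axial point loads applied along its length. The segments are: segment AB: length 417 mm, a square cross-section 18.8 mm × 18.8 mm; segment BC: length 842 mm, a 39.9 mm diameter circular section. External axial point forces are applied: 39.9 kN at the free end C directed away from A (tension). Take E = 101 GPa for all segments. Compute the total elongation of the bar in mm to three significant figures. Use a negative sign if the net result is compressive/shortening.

Internal axial forces (sectioning from the free end, tension +): N_BC = 39.9 kN, N_AB = 39.9 kN.
A_AB = 353.4 mm².
A_BC = 1250 mm².
δ_AB = 39900·417/(353.4·101000) = 0.4661 mm
δ_BC = 39900·842/(1250·101000) = 0.266 mm
δ = Σδ_i = 0.7321 mm.

0.732 mm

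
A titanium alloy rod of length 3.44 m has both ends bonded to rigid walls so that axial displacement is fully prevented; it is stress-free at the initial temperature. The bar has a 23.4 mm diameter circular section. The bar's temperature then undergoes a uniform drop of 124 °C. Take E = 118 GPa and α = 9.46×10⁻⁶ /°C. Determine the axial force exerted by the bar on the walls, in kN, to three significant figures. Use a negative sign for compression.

59.5 kN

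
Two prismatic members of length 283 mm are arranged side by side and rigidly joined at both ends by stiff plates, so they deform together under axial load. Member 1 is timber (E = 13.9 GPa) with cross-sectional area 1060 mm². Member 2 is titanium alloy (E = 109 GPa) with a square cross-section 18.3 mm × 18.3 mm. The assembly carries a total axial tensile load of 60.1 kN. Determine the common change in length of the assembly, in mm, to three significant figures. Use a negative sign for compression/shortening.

A_2 = 334.9 mm².
Equal strain + equilibrium ⇒ each member carries load in proportion to AE: A₁E₁ = 14730000 N, A₂E₂ = 36500000 N, ΣAE = 51240000 N.
δ = PL/ΣAE = 60100·283/51240000 = 0.332 mm.

0.332 mm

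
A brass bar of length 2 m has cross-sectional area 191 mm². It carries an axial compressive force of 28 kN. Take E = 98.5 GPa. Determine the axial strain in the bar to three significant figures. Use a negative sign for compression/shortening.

σ = N/A = -146.6 MPa; ε = σ/E = -146.6/98500 = -1.488e-03.

-0.00149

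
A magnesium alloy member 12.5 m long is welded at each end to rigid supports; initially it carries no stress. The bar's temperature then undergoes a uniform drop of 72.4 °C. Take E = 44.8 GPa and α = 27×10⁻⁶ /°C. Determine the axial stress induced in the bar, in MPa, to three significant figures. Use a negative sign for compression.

87.6 MPa

Free thermal expansion αLΔT = 27e-6 · 12500 · -72.4 = -24.43 mm.
The walls impose strain ε = −(-24.43)/12500 = 1.9548e-03; σ = Eε = 44800 · 1.9548e-03 = 87.58 MPa.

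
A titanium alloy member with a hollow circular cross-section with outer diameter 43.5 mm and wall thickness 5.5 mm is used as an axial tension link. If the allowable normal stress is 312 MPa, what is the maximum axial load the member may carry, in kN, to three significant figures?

205 kN

A = 656.6 mm².
P_max = σ_allow · A = 312 · 656.6 = 204900 N = 204.9 kN.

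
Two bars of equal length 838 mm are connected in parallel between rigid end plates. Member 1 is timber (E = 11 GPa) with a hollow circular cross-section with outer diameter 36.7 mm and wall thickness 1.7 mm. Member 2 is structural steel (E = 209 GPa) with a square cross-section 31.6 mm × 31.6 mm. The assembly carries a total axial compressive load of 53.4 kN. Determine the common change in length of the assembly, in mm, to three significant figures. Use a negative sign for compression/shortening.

A_1 = 186.9 mm².
A_2 = 998.6 mm².
Equal strain + equilibrium ⇒ each member carries load in proportion to AE: A₁E₁ = 2056000 N, A₂E₂ = 208700000 N, ΣAE = 210800000 N.
δ = PL/ΣAE = -53400·838/210800000 = -0.2123 mm.

-0.212 mm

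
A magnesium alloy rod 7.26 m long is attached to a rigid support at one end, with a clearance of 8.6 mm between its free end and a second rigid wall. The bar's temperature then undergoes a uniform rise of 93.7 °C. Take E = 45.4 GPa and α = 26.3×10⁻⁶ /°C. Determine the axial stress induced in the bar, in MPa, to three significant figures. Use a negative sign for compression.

Free thermal expansion αLΔT = 26.3e-6 · 7260 · 93.7 = 17.89 mm.
The walls engage after the gap closes; constrained expansion = 17.89 − 8.6 = 9.291 mm.
The walls impose strain ε = −(9.291)/7260 = -1.2797e-03; σ = Eε = 45400 · -1.2797e-03 = -58.1 MPa.

-58.1 MPa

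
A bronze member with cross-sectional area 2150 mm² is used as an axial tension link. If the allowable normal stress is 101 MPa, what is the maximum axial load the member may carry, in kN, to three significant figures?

P_max = σ_allow · A = 101 · 2150 = 217200 N = 217.2 kN.

217 kN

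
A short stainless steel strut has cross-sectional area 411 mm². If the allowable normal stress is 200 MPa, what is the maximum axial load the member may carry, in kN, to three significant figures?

82.2 kN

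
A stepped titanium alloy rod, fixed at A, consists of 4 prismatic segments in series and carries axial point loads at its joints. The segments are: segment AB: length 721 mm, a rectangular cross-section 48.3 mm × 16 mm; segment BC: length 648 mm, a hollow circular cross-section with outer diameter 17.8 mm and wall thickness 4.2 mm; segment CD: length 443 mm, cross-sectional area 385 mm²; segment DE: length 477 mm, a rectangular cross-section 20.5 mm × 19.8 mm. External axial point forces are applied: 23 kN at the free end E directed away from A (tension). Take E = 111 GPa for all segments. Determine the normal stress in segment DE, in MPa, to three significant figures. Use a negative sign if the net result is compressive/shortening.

56.7 MPa

Internal axial forces (sectioning from the free end, tension +): N_DE = 23 kN, N_CD = 23 kN, N_BC = 23 kN, N_AB = 23 kN.
A_DE = 405.9 mm².
σ_DE = N_DE/A_DE = 23000/405.9 = 56.66 MPa.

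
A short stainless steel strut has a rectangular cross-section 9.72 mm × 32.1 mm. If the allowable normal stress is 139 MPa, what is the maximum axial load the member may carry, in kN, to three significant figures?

A = 312 mm².
P_max = σ_allow · A = 139 · 312 = 43370 N = 43.37 kN.

43.4 kN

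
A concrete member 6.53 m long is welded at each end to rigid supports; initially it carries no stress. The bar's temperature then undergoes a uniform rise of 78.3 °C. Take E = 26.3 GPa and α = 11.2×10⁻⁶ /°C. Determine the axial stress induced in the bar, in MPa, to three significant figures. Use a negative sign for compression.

-23.1 MPa

Free thermal expansion αLΔT = 11.2e-6 · 6530 · 78.3 = 5.727 mm.
The walls impose strain ε = −(5.727)/6530 = -8.7696e-04; σ = Eε = 26300 · -8.7696e-04 = -23.06 MPa.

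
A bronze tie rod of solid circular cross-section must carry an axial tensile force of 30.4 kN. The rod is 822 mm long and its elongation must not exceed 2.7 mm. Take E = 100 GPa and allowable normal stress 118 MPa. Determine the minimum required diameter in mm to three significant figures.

Required area A ≥ P/σ_allow = 30400/118 = 257.6 mm².
For a solid circular section, d ≥ √(4A/π) = 18.11 mm.
Elongation limit: A ≥ PL/(Eδ_allow) = 30400·822/(100000·2.7) = 92.55 mm² ⇒ d ≥ 10.86 mm.
The stress limit governs.

18.1 mm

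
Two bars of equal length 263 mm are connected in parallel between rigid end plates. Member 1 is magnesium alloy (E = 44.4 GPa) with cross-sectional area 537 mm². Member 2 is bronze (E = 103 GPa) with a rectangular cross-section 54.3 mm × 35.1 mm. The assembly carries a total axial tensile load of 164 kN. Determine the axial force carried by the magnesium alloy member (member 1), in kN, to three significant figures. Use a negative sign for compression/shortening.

17.8 kN

A_2 = 1906 mm².
Equal strain + equilibrium ⇒ each member carries load in proportion to AE: A₁E₁ = 23840000 N, A₂E₂ = 196300000 N, ΣAE = 220200000 N.
F₁ = P·A₁E₁/ΣAE = 164000·23840000/220200000 = 17760 N.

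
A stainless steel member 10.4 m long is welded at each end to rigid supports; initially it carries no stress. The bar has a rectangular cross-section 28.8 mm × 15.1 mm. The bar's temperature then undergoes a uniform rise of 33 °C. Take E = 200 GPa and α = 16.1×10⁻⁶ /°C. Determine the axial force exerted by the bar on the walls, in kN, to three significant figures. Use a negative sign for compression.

Free thermal expansion αLΔT = 16.1e-6 · 10400 · 33 = 5.526 mm.
The walls impose strain ε = −(5.526)/10400 = -5.3130e-04; σ = Eε = 200000 · -5.3130e-04 = -106.3 MPa.
Wall reaction R = σ·A = -106.3·434.9 = -46210 N = -46.21 kN.

-46.2 kN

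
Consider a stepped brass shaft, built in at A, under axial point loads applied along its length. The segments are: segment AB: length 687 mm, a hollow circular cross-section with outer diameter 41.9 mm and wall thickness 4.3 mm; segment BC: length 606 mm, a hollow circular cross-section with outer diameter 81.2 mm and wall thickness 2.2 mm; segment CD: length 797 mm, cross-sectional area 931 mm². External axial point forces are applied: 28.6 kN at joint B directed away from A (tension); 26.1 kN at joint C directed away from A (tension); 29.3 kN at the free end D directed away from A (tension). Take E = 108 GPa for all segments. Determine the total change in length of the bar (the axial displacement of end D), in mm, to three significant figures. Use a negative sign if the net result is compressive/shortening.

1.85 mm

Internal axial forces (sectioning from the free end, tension +): N_CD = 29.3 kN, N_BC = 55.4 kN, N_AB = 84 kN.
A_AB = 507.9 mm².
A_BC = 546 mm².
δ_AB = 84000·687/(507.9·108000) = 1.052 mm
δ_BC = 55400·606/(546·108000) = 0.5693 mm
δ_CD = 29300·797/(931·108000) = 0.2322 mm
δ = Σδ_i = 1.854 mm.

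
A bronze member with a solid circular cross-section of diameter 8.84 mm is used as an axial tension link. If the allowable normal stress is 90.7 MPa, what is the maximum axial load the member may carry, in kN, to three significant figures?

A = 61.38 mm².
P_max = σ_allow · A = 90.7 · 61.38 = 5567 N = 5.567 kN.

5.57 kN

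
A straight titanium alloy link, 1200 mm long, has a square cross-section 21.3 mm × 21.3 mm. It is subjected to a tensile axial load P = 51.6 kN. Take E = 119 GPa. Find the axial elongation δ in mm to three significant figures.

A = 453.7 mm².
δ_mech = NL/(AE) = 51600·1200/(453.7·119000) = 1.147 mm.

1.15 mm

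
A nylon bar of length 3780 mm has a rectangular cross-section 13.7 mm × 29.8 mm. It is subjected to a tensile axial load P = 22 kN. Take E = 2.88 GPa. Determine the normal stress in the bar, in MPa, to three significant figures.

A = 408.3 mm².
σ = N/A = 22000/408.3 = 53.89 MPa.

53.9 MPa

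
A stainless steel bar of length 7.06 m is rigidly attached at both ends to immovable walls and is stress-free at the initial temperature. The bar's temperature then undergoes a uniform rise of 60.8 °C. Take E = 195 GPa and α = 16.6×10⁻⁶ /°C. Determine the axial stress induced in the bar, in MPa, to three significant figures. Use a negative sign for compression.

Free thermal expansion αLΔT = 16.6e-6 · 7060 · 60.8 = 7.126 mm.
The walls impose strain ε = −(7.126)/7060 = -1.0093e-03; σ = Eε = 195000 · -1.0093e-03 = -196.8 MPa.

-197 MPa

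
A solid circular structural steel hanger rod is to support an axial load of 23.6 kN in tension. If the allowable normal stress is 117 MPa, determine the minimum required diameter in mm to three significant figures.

16.0 mm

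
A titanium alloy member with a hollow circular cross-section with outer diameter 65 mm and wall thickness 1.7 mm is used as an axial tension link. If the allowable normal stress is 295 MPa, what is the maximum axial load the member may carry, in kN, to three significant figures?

A = 338.1 mm².
P_max = σ_allow · A = 295 · 338.1 = 99730 N = 99.73 kN.

99.7 kN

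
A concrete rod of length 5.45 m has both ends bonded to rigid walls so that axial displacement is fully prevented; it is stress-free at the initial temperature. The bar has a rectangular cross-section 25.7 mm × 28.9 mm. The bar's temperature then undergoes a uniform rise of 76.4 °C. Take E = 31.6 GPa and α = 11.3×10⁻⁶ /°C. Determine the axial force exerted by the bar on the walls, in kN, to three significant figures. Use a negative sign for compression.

Free thermal expansion αLΔT = 11.3e-6 · 5450 · 76.4 = 4.705 mm.
The walls impose strain ε = −(4.705)/5450 = -8.6332e-04; σ = Eε = 31600 · -8.6332e-04 = -27.28 MPa.
Wall reaction R = σ·A = -27.28·742.7 = -20260 N = -20.26 kN.

-20.3 kN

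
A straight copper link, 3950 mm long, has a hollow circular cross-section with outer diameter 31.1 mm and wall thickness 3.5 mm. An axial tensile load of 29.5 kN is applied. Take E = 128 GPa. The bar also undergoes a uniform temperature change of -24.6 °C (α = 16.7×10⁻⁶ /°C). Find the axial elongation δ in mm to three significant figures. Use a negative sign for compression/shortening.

A = 303.5 mm².
δ_mech = NL/(AE) = 29500·3950/(303.5·128000) = 3 mm.
δ_thermal = αLΔT = 16.7e-6·3950·-24.6 = -1.623 mm.
δ = δ_mech + δ_thermal = 1.377 mm.

1.38 mm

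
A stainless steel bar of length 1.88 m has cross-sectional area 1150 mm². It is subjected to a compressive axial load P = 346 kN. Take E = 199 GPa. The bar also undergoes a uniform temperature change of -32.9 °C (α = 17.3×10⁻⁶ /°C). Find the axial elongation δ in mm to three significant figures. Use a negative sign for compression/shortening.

-3.91 mm

δ_mech = NL/(AE) = -346000·1880/(1150·199000) = -2.842 mm.
δ_thermal = αLΔT = 17.3e-6·1880·-32.9 = -1.07 mm.
δ = δ_mech + δ_thermal = -3.912 mm.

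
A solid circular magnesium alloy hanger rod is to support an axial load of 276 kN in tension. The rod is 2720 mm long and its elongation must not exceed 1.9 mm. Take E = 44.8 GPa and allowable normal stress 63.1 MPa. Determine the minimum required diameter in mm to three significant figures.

106 mm

Required area A ≥ P/σ_allow = 276000/63.1 = 4374 mm².
For a solid circular section, d ≥ √(4A/π) = 74.63 mm.
Elongation limit: A ≥ PL/(Eδ_allow) = 276000·2720/(44800·1.9) = 8820 mm² ⇒ d ≥ 106 mm.
The elongation limit governs.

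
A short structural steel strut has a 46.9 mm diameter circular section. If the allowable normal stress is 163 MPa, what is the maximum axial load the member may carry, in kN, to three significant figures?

282 kN

A = 1728 mm².
P_max = σ_allow · A = 163 · 1728 = 281600 N = 281.6 kN.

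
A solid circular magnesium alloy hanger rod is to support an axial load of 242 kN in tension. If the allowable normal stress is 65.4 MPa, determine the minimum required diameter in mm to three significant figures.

Required area A ≥ P/σ_allow = 242000/65.4 = 3700 mm².
For a solid circular section, d ≥ √(4A/π) = 68.64 mm.

68.6 mm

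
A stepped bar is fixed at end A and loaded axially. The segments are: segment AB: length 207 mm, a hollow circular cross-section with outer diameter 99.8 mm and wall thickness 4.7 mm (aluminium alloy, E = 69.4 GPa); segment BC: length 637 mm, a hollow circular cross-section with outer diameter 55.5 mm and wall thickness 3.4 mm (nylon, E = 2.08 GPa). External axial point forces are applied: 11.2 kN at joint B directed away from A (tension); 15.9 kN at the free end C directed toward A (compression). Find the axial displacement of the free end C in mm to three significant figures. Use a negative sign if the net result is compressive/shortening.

-8.76 mm

Internal axial forces (sectioning from the free end, tension +): N_BC = -15.9 kN, N_AB = -4.7 kN.
A_AB = 1404 mm².
A_BC = 556.5 mm².
δ_AB = -4700·207/(1404·69400) = -0.009983 mm
δ_BC = -15900·637/(556.5·2080) = -8.75 mm
δ = Σδ_i = -8.76 mm.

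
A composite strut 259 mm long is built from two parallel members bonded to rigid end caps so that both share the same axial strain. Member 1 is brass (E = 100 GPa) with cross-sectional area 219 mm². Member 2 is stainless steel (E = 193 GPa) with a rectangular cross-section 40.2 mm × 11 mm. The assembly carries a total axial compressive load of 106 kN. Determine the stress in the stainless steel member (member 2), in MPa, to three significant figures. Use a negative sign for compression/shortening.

-191 MPa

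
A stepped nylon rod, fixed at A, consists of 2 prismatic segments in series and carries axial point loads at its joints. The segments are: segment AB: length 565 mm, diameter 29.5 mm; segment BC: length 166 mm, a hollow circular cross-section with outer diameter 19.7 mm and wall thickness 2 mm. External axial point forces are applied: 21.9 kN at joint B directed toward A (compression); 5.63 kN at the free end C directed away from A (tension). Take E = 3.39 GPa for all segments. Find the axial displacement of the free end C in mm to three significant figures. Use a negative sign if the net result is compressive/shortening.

-1.49 mm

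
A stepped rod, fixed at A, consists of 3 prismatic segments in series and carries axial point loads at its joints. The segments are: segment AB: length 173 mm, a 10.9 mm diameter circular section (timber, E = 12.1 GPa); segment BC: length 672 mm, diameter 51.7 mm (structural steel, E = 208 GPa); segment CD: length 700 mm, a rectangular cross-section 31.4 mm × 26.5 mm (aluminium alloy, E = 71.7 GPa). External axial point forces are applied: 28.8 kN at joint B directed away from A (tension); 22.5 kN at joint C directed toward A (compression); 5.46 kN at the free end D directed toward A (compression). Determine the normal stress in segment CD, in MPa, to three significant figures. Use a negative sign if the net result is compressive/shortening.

-6.56 MPa

Internal axial forces (sectioning from the free end, tension +): N_CD = -5.46 kN, N_BC = -27.96 kN, N_AB = 0.84 kN.
A_CD = 832.1 mm².
σ_CD = N_CD/A_CD = -5460/832.1 = -6.562 MPa.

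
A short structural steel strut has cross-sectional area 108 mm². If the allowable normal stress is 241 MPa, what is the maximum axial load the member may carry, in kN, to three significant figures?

26.0 kN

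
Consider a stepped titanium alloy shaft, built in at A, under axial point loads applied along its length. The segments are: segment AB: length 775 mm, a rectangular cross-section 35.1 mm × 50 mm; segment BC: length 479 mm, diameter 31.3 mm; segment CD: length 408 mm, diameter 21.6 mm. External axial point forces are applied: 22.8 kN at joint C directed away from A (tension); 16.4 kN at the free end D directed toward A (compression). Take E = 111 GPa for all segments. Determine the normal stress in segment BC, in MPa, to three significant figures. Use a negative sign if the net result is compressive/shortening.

8.32 MPa

Internal axial forces (sectioning from the free end, tension +): N_CD = -16.4 kN, N_BC = 6.4 kN, N_AB = 6.4 kN.
A_BC = 769.4 mm².
σ_BC = N_BC/A_BC = 6400/769.4 = 8.318 MPa.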